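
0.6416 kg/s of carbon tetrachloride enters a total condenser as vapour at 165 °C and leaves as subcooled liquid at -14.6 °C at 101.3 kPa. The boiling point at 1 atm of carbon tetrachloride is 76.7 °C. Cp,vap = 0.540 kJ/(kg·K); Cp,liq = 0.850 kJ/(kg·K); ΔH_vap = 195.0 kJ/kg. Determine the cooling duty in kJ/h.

Q_c = 740000 kJ/h

vapour 165→76.7 °C: -47.682 kJ/kg
condensation at 76.7 °C: -195 kJ/kg
liquid 76.7→-14.6 °C: -77.605 kJ/kg
Δh = -47.682 + -195 + -77.605 = -320.29 kJ/kg
Q = ṁ·Δh = 0.6416 kg/s × -320.29 kJ/kg = -205.5 kJ/s
|Q| = 205.5 kW = 739790 kJ/h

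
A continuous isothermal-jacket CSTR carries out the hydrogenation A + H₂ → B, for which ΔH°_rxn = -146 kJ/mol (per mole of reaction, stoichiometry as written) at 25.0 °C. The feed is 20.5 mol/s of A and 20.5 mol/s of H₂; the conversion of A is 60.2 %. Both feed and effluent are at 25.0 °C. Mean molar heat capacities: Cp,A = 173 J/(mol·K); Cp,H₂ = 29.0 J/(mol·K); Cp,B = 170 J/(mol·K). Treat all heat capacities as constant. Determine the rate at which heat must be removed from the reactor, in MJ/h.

Q_out = 6490 MJ/h

Extent of reaction ξ = 0.602 × 20.5 = 12.341 mol/s
Reaction term: ξ·ΔH°_rxn = 12.341 × -146 = -1801.8 kJ/s
Q = ΔH = -1801.8 kJ/s = -1801.8 kW
Heat removed = 6486.4 MJ/h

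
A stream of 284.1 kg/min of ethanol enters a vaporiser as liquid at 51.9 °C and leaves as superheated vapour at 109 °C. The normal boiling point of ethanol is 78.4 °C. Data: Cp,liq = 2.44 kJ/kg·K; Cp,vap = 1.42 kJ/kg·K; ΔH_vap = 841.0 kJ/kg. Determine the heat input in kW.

Q = 4490 kW

liquid 51.9→78.4 °C: 64.66 kJ/kg
vaporisation at 78.4 °C: 841 kJ/kg
vapour 78.4→109 °C: 43.452 kJ/kg
Δh = 64.66 + 841 + 43.452 = 949.11 kJ/kg
Q = ṁ·Δh = 284.1 kg/min × 949.11 kJ/kg = 269640 kJ/min
|Q| = 4494 kW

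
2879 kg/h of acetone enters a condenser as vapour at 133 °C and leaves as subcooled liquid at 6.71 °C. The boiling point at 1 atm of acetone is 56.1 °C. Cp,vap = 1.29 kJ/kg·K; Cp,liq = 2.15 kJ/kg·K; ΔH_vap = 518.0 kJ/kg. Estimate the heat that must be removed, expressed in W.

Q_c = 579000 W

vapour 133→56.1 °C: -99.201 kJ/kg
condensation at 56.1 °C: -518 kJ/kg
liquid 56.1→6.71 °C: -106.19 kJ/kg
Δh = -99.201 + -518 + -106.19 = -723.39 kJ/kg
Q = ṁ·Δh = 2879 kg/h × -723.39 kJ/kg = -2.0826e+06 kJ/h
|Q| = 578.51 kW = 578510 W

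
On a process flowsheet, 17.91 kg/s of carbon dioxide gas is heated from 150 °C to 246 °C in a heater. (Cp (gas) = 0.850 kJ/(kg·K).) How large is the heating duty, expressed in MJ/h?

Q = 5260 MJ/h

Q = ṁ·Cp·ΔT = 17.91 × 0.850 × (246 − 150) = 1461.5 kJ/s
Heating duty = 5261.2 MJ/h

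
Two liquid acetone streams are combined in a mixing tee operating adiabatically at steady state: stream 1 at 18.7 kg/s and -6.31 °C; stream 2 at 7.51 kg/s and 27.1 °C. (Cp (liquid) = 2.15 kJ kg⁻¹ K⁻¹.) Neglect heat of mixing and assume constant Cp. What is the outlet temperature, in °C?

Adiabatic, steady state ⇒ Σ ṁᵢCp,ᵢ(T_out − Tᵢ) = 0
Σ ṁᵢCp,ᵢTᵢ = 18.7×2.15×-6.31 + 7.51×2.15×27.1 = 183.88
Σ ṁᵢCp,ᵢ = 18.7×2.15 + 7.51×2.15 = 56.352
T_out = 183.88 / 56.352 = 3.263 °C

T_out = 3.26 °C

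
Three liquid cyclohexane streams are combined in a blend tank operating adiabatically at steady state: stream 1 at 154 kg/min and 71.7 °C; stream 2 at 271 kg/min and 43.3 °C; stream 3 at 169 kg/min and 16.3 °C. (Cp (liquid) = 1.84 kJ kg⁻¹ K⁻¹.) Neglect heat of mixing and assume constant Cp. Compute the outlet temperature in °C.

Adiabatic, steady state ⇒ Σ ṁᵢCp,ᵢ(T_out − Tᵢ) = 0
Σ ṁᵢCp,ᵢTᵢ = 154×1.84×71.7 + 271×1.84×43.3 + 169×1.84×16.3 = 46977
Σ ṁᵢCp,ᵢ = 154×1.84 + 271×1.84 + 169×1.84 = 1093
T_out = 46977 / 1093 = 42.981 °C

T_out = 43.0 °C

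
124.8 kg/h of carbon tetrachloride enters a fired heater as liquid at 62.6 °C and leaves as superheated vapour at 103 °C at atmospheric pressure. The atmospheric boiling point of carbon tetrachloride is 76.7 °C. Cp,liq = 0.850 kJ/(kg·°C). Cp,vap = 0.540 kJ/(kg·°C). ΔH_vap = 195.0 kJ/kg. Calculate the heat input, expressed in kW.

liquid 62.6→76.7 °C: 11.985 kJ/kg
vaporisation at 76.7 °C: 195 kJ/kg
vapour 76.7→103 °C: 14.202 kJ/kg
Δh = 11.985 + 195 + 14.202 = 221.19 kJ/kg
Q = ṁ·Δh = 124.8 kg/h × 221.19 kJ/kg = 27604 kJ/h
|Q| = 7.6678 kW

Q = 7.67 kW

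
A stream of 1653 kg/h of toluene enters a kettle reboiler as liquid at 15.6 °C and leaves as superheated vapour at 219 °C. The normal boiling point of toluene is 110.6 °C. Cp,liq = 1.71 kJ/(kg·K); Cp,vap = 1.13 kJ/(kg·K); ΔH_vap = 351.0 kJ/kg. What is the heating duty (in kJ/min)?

liquid 15.6→110.6 °C: 162.45 kJ/kg
vaporisation at 110.6 °C: 351 kJ/kg
vapour 110.6→219 °C: 122.49 kJ/kg
Δh = 162.45 + 351 + 122.49 = 635.94 kJ/kg
Q = ṁ·Δh = 1653 kg/h × 635.94 kJ/kg = 1.0512e+06 kJ/h
|Q| = 292 kW = 17520 kJ/min

Q = 17500 kJ/min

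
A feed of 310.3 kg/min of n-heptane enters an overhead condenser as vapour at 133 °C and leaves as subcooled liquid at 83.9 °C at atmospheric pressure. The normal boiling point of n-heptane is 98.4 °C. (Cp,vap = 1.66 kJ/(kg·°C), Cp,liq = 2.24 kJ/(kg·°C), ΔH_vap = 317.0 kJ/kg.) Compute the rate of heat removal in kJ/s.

Q_c = 2100 kJ/s

vapour 133→98.4 °C: -57.436 kJ/kg
condensation at 98.4 °C: -317 kJ/kg
liquid 98.4→83.9 °C: -32.48 kJ/kg
Δh = -57.436 + -317 + -32.48 = -406.92 kJ/kg
Q = ṁ·Δh = 310.3 kg/min × -406.92 kJ/kg = -126270 kJ/min
|Q| = 2104.4 kW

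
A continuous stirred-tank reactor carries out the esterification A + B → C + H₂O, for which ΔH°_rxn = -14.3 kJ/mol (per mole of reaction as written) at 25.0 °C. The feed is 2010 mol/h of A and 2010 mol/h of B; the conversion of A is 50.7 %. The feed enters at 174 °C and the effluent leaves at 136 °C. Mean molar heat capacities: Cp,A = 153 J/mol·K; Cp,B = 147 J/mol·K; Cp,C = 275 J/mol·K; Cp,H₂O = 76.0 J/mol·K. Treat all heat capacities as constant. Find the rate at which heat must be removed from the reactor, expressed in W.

Q_out = 8810 W

Extent of reaction ξ = 0.507 × 2010 = 1019.1 mol/h
Reaction term: ξ·ΔH°_rxn = 1019.1 × -14.3 = -14573 kJ/h
Sensible, feed 174→25 °C: -89847 kJ/h
Outlet flows (mol/h): A 990.93, B 990.93, C 1019.1, H₂O 1019.1
Sensible, products 25→136 °C: 72702 kJ/h
Q = ΔH = -31718 kJ/h = -8.8105 kW
Heat removed = 8810.5 W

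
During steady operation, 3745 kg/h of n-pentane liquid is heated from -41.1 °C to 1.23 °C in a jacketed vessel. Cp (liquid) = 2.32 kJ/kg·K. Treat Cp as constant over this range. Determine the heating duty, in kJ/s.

Q = ṁ·Cp·ΔT = 3745 × 2.32 × (1.23 − -41.1) = 367780 kJ/h
Converting: 367780 / 3600 s = 102.16 kW

Q = 102 kJ/s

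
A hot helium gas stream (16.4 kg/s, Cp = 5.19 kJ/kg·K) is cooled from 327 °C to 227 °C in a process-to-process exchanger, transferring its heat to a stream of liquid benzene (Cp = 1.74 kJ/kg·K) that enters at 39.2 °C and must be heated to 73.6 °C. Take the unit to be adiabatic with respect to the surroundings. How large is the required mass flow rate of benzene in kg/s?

Heat released by hot stream: Q = 16.4 × 5.19 × (327 − 227) = 8511.6 kJ/s
Energy balance on cold side (adiabatic exchanger): Q = ṁ_c·Cp_c·(T_c,out − T_c,in)
ṁ_c = 8511.6 / [1.74 × (73.6 − 39.2)] = 142.2 kg/s

ṁ_c = 142 kg/s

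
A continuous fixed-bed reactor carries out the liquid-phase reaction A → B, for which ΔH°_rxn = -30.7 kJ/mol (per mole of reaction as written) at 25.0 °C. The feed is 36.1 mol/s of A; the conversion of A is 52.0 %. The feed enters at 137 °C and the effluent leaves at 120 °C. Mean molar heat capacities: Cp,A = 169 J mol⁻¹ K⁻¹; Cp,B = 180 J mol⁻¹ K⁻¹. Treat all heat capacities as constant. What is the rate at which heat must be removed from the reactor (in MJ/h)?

Extent of reaction ξ = 0.520 × 36.1 = 18.772 mol/s
Reaction term: ξ·ΔH°_rxn = 18.772 × -30.7 = -576.3 kJ/s
Sensible, feed 137→25 °C: -683.3 kJ/s
Outlet flows (mol/s): A 17.328, B 18.772
Sensible, products 25→120 °C: 599.2 kJ/s
Q = ΔH = -660.4 kJ/s = -660.4 kW
Heat removed = 2377.4 MJ/h

Q_out = 2380 MJ/h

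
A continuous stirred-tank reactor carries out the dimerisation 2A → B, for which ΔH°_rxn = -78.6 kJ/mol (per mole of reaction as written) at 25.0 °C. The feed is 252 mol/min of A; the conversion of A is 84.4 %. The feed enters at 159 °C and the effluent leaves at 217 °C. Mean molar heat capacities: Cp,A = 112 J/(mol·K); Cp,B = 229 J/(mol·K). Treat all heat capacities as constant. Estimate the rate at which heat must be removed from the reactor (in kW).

Q_out = 110 kW

Extent of reaction ξ = 0.844 × 252 / 2 = 106.34 mol/min
Reaction term: ξ·ΔH°_rxn = 106.34 × -78.6 = -8358.6 kJ/min
Sensible, feed 159→25 °C: -3782 kJ/min
Outlet flows (mol/min): A 39.312, B 106.34
Sensible, products 25→217 °C: 5521.1 kJ/min
Q = ΔH = -6619.6 kJ/min = -110.33 kW
Heat removed = 110.33 kW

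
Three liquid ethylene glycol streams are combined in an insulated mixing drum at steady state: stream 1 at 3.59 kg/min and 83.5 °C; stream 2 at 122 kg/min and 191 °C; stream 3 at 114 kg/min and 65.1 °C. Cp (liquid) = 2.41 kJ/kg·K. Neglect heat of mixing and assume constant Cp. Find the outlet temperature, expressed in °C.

Adiabatic, steady state ⇒ Σ ṁᵢCp,ᵢ(T_out − Tᵢ) = 0
Σ ṁᵢCp,ᵢTᵢ = 3.59×2.41×83.5 + 122×2.41×191 + 114×2.41×65.1 = 74766
Σ ṁᵢCp,ᵢ = 3.59×2.41 + 122×2.41 + 114×2.41 = 577.41
T_out = 74766 / 577.41 = 129.48 °C

T_out = 129 °C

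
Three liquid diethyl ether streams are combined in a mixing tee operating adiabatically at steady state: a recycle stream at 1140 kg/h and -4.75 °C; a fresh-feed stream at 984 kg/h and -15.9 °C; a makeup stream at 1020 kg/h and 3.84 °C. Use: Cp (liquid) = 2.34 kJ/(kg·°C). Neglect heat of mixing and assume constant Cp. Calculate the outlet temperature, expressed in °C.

T_out = -5.45 °C

Energy balance with Q = 0: Σ ṁᵢCp,ᵢ(T_out − Tᵢ) = 0
Σ ṁᵢCp,ᵢTᵢ = 1140×2.34×-4.75 + 984×2.34×-15.9 + 1020×2.34×3.84 = -40116
Σ ṁᵢCp,ᵢ = 1140×2.34 + 984×2.34 + 1020×2.34 = 7357
T_out = -40116 / 7357 = -5.4529 °C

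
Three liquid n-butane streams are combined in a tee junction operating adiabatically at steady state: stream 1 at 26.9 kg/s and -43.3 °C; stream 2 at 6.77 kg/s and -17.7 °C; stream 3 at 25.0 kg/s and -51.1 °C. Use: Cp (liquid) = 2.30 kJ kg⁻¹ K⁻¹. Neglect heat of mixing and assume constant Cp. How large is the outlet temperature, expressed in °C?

No heat crosses the boundary, so H_out = H_in.
Σ ṁᵢCp,ᵢTᵢ = 26.9×2.30×-43.3 + 6.77×2.30×-17.7 + 25.0×2.30×-51.1 = -5892.8
Σ ṁᵢCp,ᵢ = 26.9×2.30 + 6.77×2.30 + 25.0×2.30 = 134.94
T_out = -5892.8 / 134.94 = -43.67 °C

T_out = -43.7 °C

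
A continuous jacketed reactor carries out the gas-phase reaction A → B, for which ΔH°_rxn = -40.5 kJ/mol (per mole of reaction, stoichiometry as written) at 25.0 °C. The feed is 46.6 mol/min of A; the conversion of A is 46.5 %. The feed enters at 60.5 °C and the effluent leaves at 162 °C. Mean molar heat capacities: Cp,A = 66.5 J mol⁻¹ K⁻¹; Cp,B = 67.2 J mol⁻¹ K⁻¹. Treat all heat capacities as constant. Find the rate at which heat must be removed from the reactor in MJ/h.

Q_out = 33.7 MJ/h

Extent of reaction ξ = 0.465 × 46.6 = 21.669 mol/min
Reaction term: ξ·ΔH°_rxn = 21.669 × -40.5 = -877.59 kJ/min
Sensible, feed 60.5→25 °C: -110.01 kJ/min
Outlet flows (mol/min): A 24.931, B 21.669
Sensible, products 25→162 °C: 426.63 kJ/min
Q = ΔH = -560.98 kJ/min = -9.3496 kW
Heat removed = 33.659 MJ/h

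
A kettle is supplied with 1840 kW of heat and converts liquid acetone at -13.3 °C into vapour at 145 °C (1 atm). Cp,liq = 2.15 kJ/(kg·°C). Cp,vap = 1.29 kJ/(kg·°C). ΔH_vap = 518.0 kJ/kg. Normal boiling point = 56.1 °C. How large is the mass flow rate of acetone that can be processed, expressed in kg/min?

ṁ = 141 kg/min

Δh = 2.15×(56.1−-13.3) + 518.0 + 1.29×(145−56.1) = 781.89 kJ/kg
Q = 1840 kW = 1840 kJ/s = 110400 kJ/min
ṁ = Q/Δh = 110400 / 781.89 = 141.2 kg/min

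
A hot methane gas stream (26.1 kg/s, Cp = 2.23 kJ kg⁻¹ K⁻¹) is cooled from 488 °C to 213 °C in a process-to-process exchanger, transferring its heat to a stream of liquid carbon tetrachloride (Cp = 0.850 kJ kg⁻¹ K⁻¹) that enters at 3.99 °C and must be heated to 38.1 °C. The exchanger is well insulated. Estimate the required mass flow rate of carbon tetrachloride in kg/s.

ṁ_c = 552 kg/s

Heat released by hot stream: Q = 26.1 × 2.23 × (488 − 213) = 16006 kJ/s
Energy balance on cold side (adiabatic exchanger): Q = ṁ_c·Cp_c·(T_c,out − T_c,in)
ṁ_c = 16006 / [0.850 × (38.1 − 3.99)] = 552.05 kg/s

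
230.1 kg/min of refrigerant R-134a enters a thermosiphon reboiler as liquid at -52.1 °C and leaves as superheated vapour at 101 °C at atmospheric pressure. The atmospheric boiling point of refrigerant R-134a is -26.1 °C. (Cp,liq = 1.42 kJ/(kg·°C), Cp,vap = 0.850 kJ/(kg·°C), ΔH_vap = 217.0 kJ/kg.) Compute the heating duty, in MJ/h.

Q = 5000 MJ/h

liquid -52.1→-26.1 °C: 36.92 kJ/kg
vaporisation at -26.1 °C: 217 kJ/kg
vapour -26.1→101 °C: 108.03 kJ/kg
Δh = 36.92 + 217 + 108.03 = 361.95 kJ/kg
Q = ṁ·Δh = 230.1 kg/min × 361.95 kJ/kg = 83286 kJ/min
|Q| = 1388.1 kW = 4997.2 MJ/h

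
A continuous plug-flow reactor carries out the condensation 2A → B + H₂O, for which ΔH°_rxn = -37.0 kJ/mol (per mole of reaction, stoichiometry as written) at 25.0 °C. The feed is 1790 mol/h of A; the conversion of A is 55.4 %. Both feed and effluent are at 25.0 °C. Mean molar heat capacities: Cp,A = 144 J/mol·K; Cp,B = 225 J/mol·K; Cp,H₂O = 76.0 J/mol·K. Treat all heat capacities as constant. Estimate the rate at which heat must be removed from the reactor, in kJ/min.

Extent of reaction ξ = 0.554 × 1790 / 2 = 495.83 mol/h
Reaction term: ξ·ΔH°_rxn = 495.83 × -37.0 = -18346 kJ/h
Q = ΔH = -18346 kJ/h = -5.096 kW
Heat removed = 305.76 kJ/min

Q_out = 306 kJ/min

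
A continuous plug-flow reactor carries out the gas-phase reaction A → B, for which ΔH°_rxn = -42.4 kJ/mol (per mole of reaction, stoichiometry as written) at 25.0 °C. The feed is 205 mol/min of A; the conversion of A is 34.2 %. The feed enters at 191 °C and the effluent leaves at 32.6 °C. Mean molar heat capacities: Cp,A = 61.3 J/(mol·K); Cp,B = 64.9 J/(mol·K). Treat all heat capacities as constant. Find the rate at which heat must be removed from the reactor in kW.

Extent of reaction ξ = 0.342 × 205 = 70.11 mol/min
Reaction term: ξ·ΔH°_rxn = 70.11 × -42.4 = -2972.7 kJ/min
Sensible, feed 191→25 °C: -2086 kJ/min
Outlet flows (mol/min): A 134.89, B 70.11
Sensible, products 25→32.6 °C: 97.424 kJ/min
Q = ΔH = -4961.3 kJ/min = -82.688 kW
Heat removed = 82.688 kW

Q_out = 82.7 kW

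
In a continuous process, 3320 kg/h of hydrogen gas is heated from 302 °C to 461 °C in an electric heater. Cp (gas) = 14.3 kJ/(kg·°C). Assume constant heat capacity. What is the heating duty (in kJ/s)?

Q = 2100 kJ/s

Q = ṁ·Cp·ΔT = 3320 × 14.3 × (461 − 302) = 7.5487e+06 kJ/h
Converting: 7.5487e+06 / 3600 s = 2096.9 kW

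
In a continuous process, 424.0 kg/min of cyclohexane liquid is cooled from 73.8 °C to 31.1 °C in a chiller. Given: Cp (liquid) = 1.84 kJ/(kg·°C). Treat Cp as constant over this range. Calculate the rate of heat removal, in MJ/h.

Q_c = 2000 MJ/h

Q = ṁ·Cp·ΔT = 424.0 × 1.84 × (31.1 − 73.8) = -33313 kJ/min
Converting: 33313 / 60 s = 555.21 kW
Cooling duty = 1998.8 MJ/h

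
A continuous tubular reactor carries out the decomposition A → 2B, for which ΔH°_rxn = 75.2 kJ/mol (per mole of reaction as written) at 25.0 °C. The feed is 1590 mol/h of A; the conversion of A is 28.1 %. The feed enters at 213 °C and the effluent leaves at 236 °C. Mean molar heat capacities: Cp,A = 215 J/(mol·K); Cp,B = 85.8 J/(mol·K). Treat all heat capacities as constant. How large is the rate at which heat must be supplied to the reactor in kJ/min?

Q_in = 623 kJ/min

Extent of reaction ξ = 0.281 × 1590 = 446.79 mol/h
Reaction term: ξ·ΔH°_rxn = 446.79 × 75.2 = 33599 kJ/h
Sensible, feed 213→25 °C: -64268 kJ/h
Outlet flows (mol/h): A 1143.2, B 893.58
Sensible, products 25→236 °C: 68039 kJ/h
Q = ΔH = 37370 kJ/h = 10.38 kW
Heat supplied = 622.83 kJ/min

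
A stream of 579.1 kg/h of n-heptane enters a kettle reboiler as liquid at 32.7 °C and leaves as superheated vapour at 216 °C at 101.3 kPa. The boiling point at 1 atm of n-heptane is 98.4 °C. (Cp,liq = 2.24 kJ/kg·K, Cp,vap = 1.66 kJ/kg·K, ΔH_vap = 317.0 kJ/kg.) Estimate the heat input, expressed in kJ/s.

liquid 32.7→98.4 °C: 147.17 kJ/kg
vaporisation at 98.4 °C: 317 kJ/kg
vapour 98.4→216 °C: 195.22 kJ/kg
Δh = 147.17 + 317 + 195.22 = 659.38 kJ/kg
Q = ṁ·Δh = 579.1 kg/h × 659.38 kJ/kg = 381850 kJ/h
|Q| = 106.07 kW

Q = 106 kJ/s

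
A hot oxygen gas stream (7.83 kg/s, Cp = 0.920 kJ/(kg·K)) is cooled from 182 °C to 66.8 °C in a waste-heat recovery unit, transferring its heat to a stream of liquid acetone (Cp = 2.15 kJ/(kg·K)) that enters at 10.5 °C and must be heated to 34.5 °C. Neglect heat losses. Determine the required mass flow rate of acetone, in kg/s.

ṁ_c = 16.1 kg/s

Heat released by hot stream: Q = 7.83 × 0.920 × (182 − 66.8) = 829.85 kJ/s
Energy balance on cold side (adiabatic exchanger): Q = ṁ_c·Cp_c·(T_c,out − T_c,in)
ṁ_c = 829.85 / [2.15 × (34.5 − 10.5)] = 16.082 kg/s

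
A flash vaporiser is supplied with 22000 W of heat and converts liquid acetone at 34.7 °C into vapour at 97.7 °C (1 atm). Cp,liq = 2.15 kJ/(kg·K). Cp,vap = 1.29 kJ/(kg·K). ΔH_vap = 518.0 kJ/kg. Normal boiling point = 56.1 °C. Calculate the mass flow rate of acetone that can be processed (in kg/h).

ṁ = 128 kg/h

Δh = 2.15×(56.1−34.7) + 518.0 + 1.29×(97.7−56.1) = 617.67 kJ/kg
Q = 22000 W = 22 kJ/s = 79200 kJ/h
ṁ = Q/Δh = 79200 / 617.67 = 128.22 kg/h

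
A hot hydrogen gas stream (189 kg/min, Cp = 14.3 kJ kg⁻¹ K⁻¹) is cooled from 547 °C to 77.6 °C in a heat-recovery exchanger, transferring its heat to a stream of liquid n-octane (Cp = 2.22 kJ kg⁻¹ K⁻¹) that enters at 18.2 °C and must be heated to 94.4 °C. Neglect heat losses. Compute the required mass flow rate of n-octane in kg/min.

Heat released by hot stream: Q = 189 × 14.3 × (547 − 77.6) = 1.2686e+06 kJ/min
Energy balance on cold side (adiabatic exchanger): Q = ṁ_c·Cp_c·(T_c,out − T_c,in)
ṁ_c = 1.2686e+06 / [2.22 × (94.4 − 18.2)] = 7499.5 kg/min

ṁ_c = 7500 kg/min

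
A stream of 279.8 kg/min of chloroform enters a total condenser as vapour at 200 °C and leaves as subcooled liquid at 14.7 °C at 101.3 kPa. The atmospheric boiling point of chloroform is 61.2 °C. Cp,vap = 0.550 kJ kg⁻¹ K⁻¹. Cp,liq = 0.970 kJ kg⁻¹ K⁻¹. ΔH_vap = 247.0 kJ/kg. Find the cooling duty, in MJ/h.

vapour 200→61.2 °C: -76.34 kJ/kg
condensation at 61.2 °C: -247 kJ/kg
liquid 61.2→14.7 °C: -45.105 kJ/kg
Δh = -76.34 + -247 + -45.105 = -368.44 kJ/kg
Q = ṁ·Δh = 279.8 kg/min × -368.44 kJ/kg = -103090 kJ/min
|Q| = 1718.2 kW = 6185.5 MJ/h

Q_c = 6190 MJ/h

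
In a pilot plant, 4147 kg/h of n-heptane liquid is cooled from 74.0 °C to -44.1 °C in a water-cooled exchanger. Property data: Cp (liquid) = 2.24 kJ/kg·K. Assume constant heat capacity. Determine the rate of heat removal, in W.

Q_c = 305000 W

Q = ṁ·Cp·ΔT = 4147 × 2.24 × (-44.1 − 74.0) = -1.0971e+06 kJ/h
Converting: 1.0971e+06 / 3600 s = 304.74 kW
Cooling duty = 304740 W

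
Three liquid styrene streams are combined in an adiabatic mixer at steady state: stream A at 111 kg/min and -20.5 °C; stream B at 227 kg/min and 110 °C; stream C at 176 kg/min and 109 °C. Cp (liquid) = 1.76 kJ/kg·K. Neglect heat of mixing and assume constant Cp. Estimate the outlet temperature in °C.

T_out = 81.5 °C

No heat crosses the boundary, so H_out = H_in.
T_out = Σ ṁᵢCp,ᵢTᵢ / Σ ṁᵢCp,ᵢ
      = 73706 / 904.64 = 81.476 °C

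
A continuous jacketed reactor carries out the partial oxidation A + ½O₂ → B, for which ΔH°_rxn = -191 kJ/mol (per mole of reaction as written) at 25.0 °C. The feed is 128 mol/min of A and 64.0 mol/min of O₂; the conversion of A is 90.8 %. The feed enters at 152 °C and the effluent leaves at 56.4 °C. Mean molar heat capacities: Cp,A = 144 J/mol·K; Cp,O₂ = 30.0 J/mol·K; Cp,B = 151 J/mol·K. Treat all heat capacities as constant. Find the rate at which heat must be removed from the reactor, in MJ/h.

Extent of reaction ξ = 0.908 × 128 = 116.22 mol/min
Reaction term: ξ·ΔH°_rxn = 116.22 × -191 = -22199 kJ/min
Sensible, feed 152→25 °C: -2584.7 kJ/min
Outlet flows (mol/min): A 11.776, O₂ 5.888, B 116.22
Sensible, products 25→56.4 °C: 609.86 kJ/min
Q = ΔH = -24174 kJ/min = -402.89 kW
Heat removed = 1450.4 MJ/h

Q_out = 1450 MJ/h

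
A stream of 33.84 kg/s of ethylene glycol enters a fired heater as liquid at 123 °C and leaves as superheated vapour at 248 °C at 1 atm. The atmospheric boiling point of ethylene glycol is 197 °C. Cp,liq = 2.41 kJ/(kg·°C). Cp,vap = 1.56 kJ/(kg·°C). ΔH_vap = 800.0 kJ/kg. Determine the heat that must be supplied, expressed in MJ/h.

Q = 129000 MJ/h

liquid 123→197 °C: 178.34 kJ/kg
vaporisation at 197 °C: 800 kJ/kg
vapour 197→248 °C: 79.56 kJ/kg
Δh = 178.34 + 800 + 79.56 = 1057.9 kJ/kg
Q = ṁ·Δh = 33.84 kg/s × 1057.9 kJ/kg = 35799 kJ/s
|Q| = 35799 kW = 128880 MJ/h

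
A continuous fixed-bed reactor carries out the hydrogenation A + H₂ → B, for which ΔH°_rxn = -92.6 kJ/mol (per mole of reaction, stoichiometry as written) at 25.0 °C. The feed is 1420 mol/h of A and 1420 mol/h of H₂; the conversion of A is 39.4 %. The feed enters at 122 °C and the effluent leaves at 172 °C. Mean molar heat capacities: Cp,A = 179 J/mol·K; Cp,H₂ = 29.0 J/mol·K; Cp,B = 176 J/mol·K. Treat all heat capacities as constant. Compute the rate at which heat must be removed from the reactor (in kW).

Extent of reaction ξ = 0.394 × 1420 = 559.48 mol/h
Reaction term: ξ·ΔH°_rxn = 559.48 × -92.6 = -51808 kJ/h
Sensible, feed 122→25 °C: -28650 kJ/h
Outlet flows (mol/h): A 860.52, H₂ 860.52, B 559.48
Sensible, products 25→172 °C: 40786 kJ/h
Q = ΔH = -39672 kJ/h = -11.02 kW
Heat removed = 11.02 kW

Q_out = 11.0 kW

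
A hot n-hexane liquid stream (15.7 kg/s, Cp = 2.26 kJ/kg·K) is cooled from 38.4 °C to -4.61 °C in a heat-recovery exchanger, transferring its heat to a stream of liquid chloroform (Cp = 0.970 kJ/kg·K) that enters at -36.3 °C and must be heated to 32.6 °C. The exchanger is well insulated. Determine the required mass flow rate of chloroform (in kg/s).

Heat released by hot stream: Q = 15.7 × 2.26 × (38.4 − -4.61) = 1526.1 kJ/s
Energy balance on cold side (adiabatic exchanger): Q = ṁ_c·Cp_c·(T_c,out − T_c,in)
ṁ_c = 1526.1 / [0.970 × (32.6 − -36.3)] = 22.834 kg/s

ṁ_c = 22.8 kg/s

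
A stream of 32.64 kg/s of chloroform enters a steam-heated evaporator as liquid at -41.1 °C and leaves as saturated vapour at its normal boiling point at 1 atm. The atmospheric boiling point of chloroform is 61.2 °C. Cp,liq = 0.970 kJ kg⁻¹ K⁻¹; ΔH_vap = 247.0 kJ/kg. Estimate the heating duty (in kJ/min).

liquid -41.1→61.2 °C: 99.231 kJ/kg
vaporisation at 61.2 °C: 247 kJ/kg
Δh = 99.231 + 247 = 346.23 kJ/kg
Q = ṁ·Δh = 32.64 kg/s × 346.23 kJ/kg = 11301 kJ/s
|Q| = 11301 kW = 678060 kJ/min

Q = 678000 kJ/min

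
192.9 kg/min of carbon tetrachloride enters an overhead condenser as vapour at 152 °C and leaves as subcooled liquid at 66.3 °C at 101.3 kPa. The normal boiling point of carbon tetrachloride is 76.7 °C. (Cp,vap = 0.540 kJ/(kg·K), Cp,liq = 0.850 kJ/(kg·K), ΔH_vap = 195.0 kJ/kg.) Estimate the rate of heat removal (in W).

Q_c = 786000 W

vapour 152→76.7 °C: -40.662 kJ/kg
condensation at 76.7 °C: -195 kJ/kg
liquid 76.7→66.3 °C: -8.84 kJ/kg
Δh = -40.662 + -195 + -8.84 = -244.5 kJ/kg
Q = ṁ·Δh = 192.9 kg/min × -244.5 kJ/kg = -47164 kJ/min
|Q| = 786.07 kW = 786070 W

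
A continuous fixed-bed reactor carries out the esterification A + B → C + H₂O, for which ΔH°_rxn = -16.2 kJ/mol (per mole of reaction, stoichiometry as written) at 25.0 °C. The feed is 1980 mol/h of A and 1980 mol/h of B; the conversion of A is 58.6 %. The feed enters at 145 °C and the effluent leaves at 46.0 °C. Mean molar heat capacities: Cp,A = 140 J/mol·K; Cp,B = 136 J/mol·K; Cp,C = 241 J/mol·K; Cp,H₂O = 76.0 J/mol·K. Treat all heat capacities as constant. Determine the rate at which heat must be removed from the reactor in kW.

Q_out = 20.0 kW

Extent of reaction ξ = 0.586 × 1980 = 1160.3 mol/h
Reaction term: ξ·ΔH°_rxn = 1160.3 × -16.2 = -18797 kJ/h
Sensible, feed 145→25 °C: -65578 kJ/h
Outlet flows (mol/h): A 819.72, B 819.72, C 1160.3, H₂O 1160.3
Sensible, products 25→46.0 °C: 12475 kJ/h
Q = ΔH = -71899 kJ/h = -19.972 kW
Heat removed = 19.972 kW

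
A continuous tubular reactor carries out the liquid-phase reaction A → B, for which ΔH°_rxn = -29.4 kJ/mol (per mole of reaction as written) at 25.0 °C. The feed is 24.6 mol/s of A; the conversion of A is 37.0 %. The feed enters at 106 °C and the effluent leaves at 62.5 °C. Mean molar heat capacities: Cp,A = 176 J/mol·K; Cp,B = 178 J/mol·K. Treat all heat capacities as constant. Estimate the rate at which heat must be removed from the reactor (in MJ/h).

Q_out = 1640 MJ/h

Extent of reaction ξ = 0.370 × 24.6 = 9.102 mol/s
Reaction term: ξ·ΔH°_rxn = 9.102 × -29.4 = -267.6 kJ/s
Sensible, feed 106→25 °C: -350.7 kJ/s
Outlet flows (mol/s): A 15.498, B 9.102
Sensible, products 25→62.5 °C: 163.04 kJ/s
Q = ΔH = -455.25 kJ/s = -455.25 kW
Heat removed = 1638.9 MJ/h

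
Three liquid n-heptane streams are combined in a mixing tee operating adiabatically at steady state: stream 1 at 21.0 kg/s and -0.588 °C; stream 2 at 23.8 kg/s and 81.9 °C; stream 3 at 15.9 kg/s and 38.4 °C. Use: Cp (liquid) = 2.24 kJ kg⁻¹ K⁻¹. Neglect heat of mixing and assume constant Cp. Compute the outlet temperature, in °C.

No heat crosses the boundary, so H_out = H_in.
T_out = Σ ṁᵢCp,ᵢTᵢ / Σ ṁᵢCp,ᵢ
      = 5706.2 / 135.97 = 41.968 °C

T_out = 42.0 °C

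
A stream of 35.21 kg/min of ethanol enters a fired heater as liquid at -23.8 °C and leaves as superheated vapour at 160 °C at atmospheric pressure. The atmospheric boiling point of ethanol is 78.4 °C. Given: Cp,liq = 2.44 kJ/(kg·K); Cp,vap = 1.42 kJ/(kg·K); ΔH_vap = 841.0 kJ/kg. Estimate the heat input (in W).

liquid -23.8→78.4 °C: 249.37 kJ/kg
vaporisation at 78.4 °C: 841 kJ/kg
vapour 78.4→160 °C: 115.87 kJ/kg
Δh = 249.37 + 841 + 115.87 = 1206.2 kJ/kg
Q = ṁ·Δh = 35.21 kg/min × 1206.2 kJ/kg = 42472 kJ/min
|Q| = 707.86 kW = 707860 W

Q = 708000 W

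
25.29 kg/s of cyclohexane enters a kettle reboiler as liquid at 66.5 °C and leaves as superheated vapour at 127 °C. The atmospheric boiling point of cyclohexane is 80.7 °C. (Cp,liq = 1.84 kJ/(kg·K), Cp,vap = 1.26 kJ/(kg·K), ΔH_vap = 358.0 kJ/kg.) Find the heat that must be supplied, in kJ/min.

liquid 66.5→80.7 °C: 26.128 kJ/kg
vaporisation at 80.7 °C: 358 kJ/kg
vapour 80.7→127 °C: 58.338 kJ/kg
Δh = 26.128 + 358 + 58.338 = 442.47 kJ/kg
Q = ṁ·Δh = 25.29 kg/s × 442.47 kJ/kg = 11190 kJ/s
|Q| = 11190 kW = 671400 kJ/min

Q = 671000 kJ/min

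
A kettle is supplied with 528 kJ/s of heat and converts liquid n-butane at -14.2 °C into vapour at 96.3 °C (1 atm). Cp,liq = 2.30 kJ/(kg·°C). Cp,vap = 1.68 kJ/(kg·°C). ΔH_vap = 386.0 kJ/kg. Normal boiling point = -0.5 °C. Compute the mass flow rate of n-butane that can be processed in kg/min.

ṁ = 54.6 kg/min

Δh = 2.30×(-0.5−-14.2) + 386.0 + 1.68×(96.3−-0.5) = 580.13 kJ/kg
Q = 528 kJ/s = 528 kJ/s = 31680 kJ/min
ṁ = Q/Δh = 31680 / 580.13 = 54.608 kg/min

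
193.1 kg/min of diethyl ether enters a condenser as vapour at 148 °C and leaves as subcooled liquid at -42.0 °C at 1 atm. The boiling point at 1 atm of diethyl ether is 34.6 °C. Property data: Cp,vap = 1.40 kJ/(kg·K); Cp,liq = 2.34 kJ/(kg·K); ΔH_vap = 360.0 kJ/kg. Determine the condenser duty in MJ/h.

vapour 148→34.6 °C: -158.76 kJ/kg
condensation at 34.6 °C: -360 kJ/kg
liquid 34.6→-42.0 °C: -179.24 kJ/kg
Δh = -158.76 + -360 + -179.24 = -698 kJ/kg
Q = ṁ·Δh = 193.1 kg/min × -698 kJ/kg = -134780 kJ/min
|Q| = 2246.4 kW = 8087.1 MJ/h

Q_c = 8090 MJ/h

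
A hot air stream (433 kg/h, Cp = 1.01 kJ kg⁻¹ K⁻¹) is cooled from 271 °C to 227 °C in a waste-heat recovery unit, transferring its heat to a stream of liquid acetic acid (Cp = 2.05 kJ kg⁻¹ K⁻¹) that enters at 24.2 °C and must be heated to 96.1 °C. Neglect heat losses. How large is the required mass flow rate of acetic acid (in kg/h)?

Heat released by hot stream: Q = 433 × 1.01 × (271 − 227) = 19243 kJ/h
Energy balance on cold side (adiabatic exchanger): Q = ṁ_c·Cp_c·(T_c,out − T_c,in)
ṁ_c = 19243 / [2.05 × (96.1 − 24.2)] = 130.55 kg/h

ṁ_c = 131 kg/h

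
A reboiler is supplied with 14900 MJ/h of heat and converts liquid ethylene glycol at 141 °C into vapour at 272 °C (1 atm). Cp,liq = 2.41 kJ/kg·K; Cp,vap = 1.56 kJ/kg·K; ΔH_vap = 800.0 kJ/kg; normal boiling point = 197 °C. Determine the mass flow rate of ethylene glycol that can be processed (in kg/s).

ṁ = 3.93 kg/s

Δh = 2.41×(197−141) + 800.0 + 1.56×(272−197) = 1052 kJ/kg
Q = 14900 MJ/h = 4138.9 kJ/s = 4138.9 kJ/s
ṁ = Q/Δh = 4138.9 / 1052 = 3.9345 kg/s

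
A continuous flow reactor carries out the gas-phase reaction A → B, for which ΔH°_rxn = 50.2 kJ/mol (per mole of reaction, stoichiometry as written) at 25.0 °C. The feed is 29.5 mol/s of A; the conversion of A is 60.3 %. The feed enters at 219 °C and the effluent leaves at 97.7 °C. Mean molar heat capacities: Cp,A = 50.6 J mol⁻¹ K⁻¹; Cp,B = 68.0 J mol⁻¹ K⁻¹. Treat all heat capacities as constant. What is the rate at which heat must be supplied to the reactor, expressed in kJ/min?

Extent of reaction ξ = 0.603 × 29.5 = 17.788 mol/s
Reaction term: ξ·ΔH°_rxn = 17.788 × 50.2 = 892.98 kJ/s
Sensible, feed 219→25 °C: -289.58 kJ/s
Outlet flows (mol/s): A 11.712, B 17.788
Sensible, products 25→97.7 °C: 131.02 kJ/s
Q = ΔH = 734.42 kJ/s = 734.42 kW
Heat supplied = 44065 kJ/min

Q_in = 44100 kJ/min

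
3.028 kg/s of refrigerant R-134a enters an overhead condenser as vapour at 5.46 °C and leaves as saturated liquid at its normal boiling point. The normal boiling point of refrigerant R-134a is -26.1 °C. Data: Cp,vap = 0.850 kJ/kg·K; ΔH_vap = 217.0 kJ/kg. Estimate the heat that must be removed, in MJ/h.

Q_c = 2660 MJ/h

vapour 5.46→-26.1 °C: -26.826 kJ/kg
condensation at -26.1 °C: -217 kJ/kg
Δh = -26.826 + -217 = -243.83 kJ/kg
Q = ṁ·Δh = 3.028 kg/s × -243.83 kJ/kg = -738.31 kJ/s
|Q| = 738.31 kW = 2657.9 MJ/h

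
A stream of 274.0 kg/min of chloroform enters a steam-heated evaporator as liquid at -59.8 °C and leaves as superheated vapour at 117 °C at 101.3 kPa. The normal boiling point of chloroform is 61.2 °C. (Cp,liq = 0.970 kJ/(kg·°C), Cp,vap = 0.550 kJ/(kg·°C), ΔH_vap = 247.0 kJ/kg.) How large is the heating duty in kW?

Q = 1800 kW

liquid -59.8→61.2 °C: 117.37 kJ/kg
vaporisation at 61.2 °C: 247 kJ/kg
vapour 61.2→117 °C: 30.69 kJ/kg
Δh = 117.37 + 247 + 30.69 = 395.06 kJ/kg
Q = ṁ·Δh = 274.0 kg/min × 395.06 kJ/kg = 108250 kJ/min
|Q| = 1804.1 kW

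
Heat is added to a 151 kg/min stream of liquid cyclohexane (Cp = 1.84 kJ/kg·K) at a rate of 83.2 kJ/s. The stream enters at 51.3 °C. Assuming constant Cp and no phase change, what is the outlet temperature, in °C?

T_out = 69.3 °C

Q = 83.2 kJ/s = 4992 kJ/min
ΔT = Q/(ṁ·Cp) = 4992/(151×1.84) = 17.967 K
T_out = 51.3 + 17.967 = 69.267 °C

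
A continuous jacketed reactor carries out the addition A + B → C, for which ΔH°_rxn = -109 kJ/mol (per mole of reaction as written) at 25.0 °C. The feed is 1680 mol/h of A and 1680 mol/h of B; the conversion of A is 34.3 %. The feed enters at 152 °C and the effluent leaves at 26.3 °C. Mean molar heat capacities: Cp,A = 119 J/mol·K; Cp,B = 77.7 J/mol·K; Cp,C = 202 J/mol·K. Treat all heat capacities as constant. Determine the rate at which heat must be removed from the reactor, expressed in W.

Q_out = 29000 W

Extent of reaction ξ = 0.343 × 1680 = 576.24 mol/h
Reaction term: ξ·ΔH°_rxn = 576.24 × -109 = -62810 kJ/h
Sensible, feed 152→25 °C: -41968 kJ/h
Outlet flows (mol/h): A 1103.8, B 1103.8, C 576.24
Sensible, products 25→26.3 °C: 433.56 kJ/h
Q = ΔH = -104340 kJ/h = -28.985 kW
Heat removed = 28985 W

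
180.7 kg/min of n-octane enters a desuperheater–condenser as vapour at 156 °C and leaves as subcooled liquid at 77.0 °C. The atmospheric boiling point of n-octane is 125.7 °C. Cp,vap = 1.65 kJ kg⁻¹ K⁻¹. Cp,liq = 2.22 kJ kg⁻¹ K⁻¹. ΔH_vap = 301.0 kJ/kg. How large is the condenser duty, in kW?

vapour 156→125.7 °C: -49.995 kJ/kg
condensation at 125.7 °C: -301 kJ/kg
liquid 125.7→77.0 °C: -108.11 kJ/kg
Δh = -49.995 + -301 + -108.11 = -459.11 kJ/kg
Q = ṁ·Δh = 180.7 kg/min × -459.11 kJ/kg = -82961 kJ/min
|Q| = 1382.7 kW

Q_c = 1380 kW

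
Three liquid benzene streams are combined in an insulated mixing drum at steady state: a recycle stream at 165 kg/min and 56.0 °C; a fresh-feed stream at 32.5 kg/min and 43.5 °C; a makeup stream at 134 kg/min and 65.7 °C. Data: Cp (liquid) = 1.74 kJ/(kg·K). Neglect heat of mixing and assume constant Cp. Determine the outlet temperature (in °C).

Energy balance with Q = 0: Σ ṁᵢCp,ᵢ(T_out − Tᵢ) = 0
T_out = Σ ṁᵢCp,ᵢTᵢ / Σ ṁᵢCp,ᵢ
      = 33856 / 576.81 = 58.695 °C

T_out = 58.7 °C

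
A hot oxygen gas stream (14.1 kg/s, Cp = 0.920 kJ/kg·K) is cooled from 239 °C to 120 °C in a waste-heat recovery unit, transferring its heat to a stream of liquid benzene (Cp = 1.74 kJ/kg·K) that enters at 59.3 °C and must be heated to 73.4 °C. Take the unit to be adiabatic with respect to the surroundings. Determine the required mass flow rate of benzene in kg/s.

ṁ_c = 62.9 kg/s

Heat released by hot stream: Q = 14.1 × 0.920 × (239 − 120) = 1543.7 kJ/s
Energy balance on cold side (adiabatic exchanger): Q = ṁ_c·Cp_c·(T_c,out − T_c,in)
ṁ_c = 1543.7 / [1.74 × (73.4 − 59.3)] = 62.92 kg/s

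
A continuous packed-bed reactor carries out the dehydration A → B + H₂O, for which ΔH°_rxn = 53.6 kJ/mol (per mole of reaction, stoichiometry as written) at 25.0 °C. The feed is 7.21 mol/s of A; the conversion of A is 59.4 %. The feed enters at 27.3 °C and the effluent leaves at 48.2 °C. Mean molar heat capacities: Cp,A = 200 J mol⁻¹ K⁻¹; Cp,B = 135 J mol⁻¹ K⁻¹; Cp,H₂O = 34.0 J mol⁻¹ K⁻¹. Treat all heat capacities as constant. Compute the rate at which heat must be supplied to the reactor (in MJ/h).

Q_in = 924 MJ/h

Extent of reaction ξ = 0.594 × 7.21 = 4.2827 mol/s
Reaction term: ξ·ΔH°_rxn = 4.2827 × 53.6 = 229.55 kJ/s
Sensible, feed 27.3→25 °C: -3.3166 kJ/s
Outlet flows (mol/s): A 2.9273, B 4.2827, H₂O 4.2827
Sensible, products 25→48.2 °C: 30.374 kJ/s
Q = ΔH = 256.61 kJ/s = 256.61 kW
Heat supplied = 923.81 MJ/h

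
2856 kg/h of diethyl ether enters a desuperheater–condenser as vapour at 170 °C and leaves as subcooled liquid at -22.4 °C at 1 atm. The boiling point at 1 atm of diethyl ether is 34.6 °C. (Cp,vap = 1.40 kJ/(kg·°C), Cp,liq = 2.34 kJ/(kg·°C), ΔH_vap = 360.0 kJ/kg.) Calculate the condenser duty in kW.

vapour 170→34.6 °C: -189.56 kJ/kg
condensation at 34.6 °C: -360 kJ/kg
liquid 34.6→-22.4 °C: -133.38 kJ/kg
Δh = -189.56 + -360 + -133.38 = -682.94 kJ/kg
Q = ṁ·Δh = 2856 kg/h × -682.94 kJ/kg = -1.9505e+06 kJ/h
|Q| = 541.8 kW

Q_c = 542 kW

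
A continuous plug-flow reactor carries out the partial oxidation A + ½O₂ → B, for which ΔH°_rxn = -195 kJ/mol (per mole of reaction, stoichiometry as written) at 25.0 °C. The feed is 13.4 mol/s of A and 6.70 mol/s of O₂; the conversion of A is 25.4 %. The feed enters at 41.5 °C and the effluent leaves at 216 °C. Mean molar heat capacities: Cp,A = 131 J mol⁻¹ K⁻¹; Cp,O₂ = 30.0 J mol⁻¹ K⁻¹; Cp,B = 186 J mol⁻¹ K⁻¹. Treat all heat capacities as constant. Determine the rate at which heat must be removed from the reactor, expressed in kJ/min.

Q_out = 17800 kJ/min

Extent of reaction ξ = 0.254 × 13.4 = 3.4036 mol/s
Reaction term: ξ·ΔH°_rxn = 3.4036 × -195 = -663.7 kJ/s
Sensible, feed 41.5→25 °C: -32.281 kJ/s
Outlet flows (mol/s): A 9.9964, O₂ 4.9982, B 3.4036
Sensible, products 25→216 °C: 399.68 kJ/s
Q = ΔH = -296.31 kJ/s = -296.31 kW
Heat removed = 17778 kJ/min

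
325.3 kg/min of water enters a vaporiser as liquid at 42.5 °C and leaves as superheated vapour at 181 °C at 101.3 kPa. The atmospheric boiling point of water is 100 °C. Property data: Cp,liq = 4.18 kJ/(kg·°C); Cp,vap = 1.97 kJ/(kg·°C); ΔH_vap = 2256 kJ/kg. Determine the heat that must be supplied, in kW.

Q = 14400 kW

liquid 42.5→100 °C: 240.35 kJ/kg
vaporisation at 100 °C: 2256 kJ/kg
vapour 100→181 °C: 159.57 kJ/kg
Δh = 240.35 + 2256 + 159.57 = 2655.9 kJ/kg
Q = ṁ·Δh = 325.3 kg/min × 2655.9 kJ/kg = 863970 kJ/min
|Q| = 14400 kW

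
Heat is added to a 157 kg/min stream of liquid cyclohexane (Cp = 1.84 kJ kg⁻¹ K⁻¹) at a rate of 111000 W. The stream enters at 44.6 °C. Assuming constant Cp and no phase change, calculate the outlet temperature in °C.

Q = 111000 W = 6660 kJ/min
ΔT = Q/(ṁ·Cp) = 6660/(157×1.84) = 23.055 K
T_out = 44.6 + 23.055 = 67.655 °C

T_out = 67.7 °C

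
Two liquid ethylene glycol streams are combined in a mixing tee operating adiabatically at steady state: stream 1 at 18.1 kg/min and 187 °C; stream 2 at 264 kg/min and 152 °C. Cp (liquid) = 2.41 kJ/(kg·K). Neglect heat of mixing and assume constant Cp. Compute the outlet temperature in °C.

No heat crosses the boundary, so H_out = H_in.
Σ ṁᵢCp,ᵢTᵢ = 18.1×2.41×187 + 264×2.41×152 = 104870
Σ ṁᵢCp,ᵢ = 18.1×2.41 + 264×2.41 = 679.86
T_out = 104870 / 679.86 = 154.25 °C

T_out = 154 °C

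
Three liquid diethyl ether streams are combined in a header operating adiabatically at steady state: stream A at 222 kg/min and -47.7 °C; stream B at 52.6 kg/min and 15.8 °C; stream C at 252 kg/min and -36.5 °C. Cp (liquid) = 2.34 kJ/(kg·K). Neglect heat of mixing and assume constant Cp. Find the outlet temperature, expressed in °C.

Adiabatic, steady state ⇒ Σ ṁᵢCp,ᵢ(T_out − Tᵢ) = 0
T_out = Σ ṁᵢCp,ᵢTᵢ / Σ ṁᵢCp,ᵢ
      = -44358 / 1232.2 = -35.998 °C

T_out = -36.0 °C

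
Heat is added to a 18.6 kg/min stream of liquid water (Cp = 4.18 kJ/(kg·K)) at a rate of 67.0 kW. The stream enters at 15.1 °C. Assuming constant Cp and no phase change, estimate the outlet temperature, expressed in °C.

T_out = 66.8 °C

Q = 67.0 kW = 4020 kJ/min
ΔT = Q/(ṁ·Cp) = 4020/(18.6×4.18) = 51.706 K
T_out = 15.1 + 51.706 = 66.806 °C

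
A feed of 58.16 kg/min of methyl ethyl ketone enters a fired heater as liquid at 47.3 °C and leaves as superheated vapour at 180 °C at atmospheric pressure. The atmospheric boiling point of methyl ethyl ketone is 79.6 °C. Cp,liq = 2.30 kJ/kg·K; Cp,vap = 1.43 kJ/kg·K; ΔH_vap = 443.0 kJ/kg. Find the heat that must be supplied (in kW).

Q = 641 kW

liquid 47.3→79.6 °C: 74.29 kJ/kg
vaporisation at 79.6 °C: 443 kJ/kg
vapour 79.6→180 °C: 143.57 kJ/kg
Δh = 74.29 + 443 + 143.57 = 660.86 kJ/kg
Q = ṁ·Δh = 58.16 kg/min × 660.86 kJ/kg = 38436 kJ/min
|Q| = 640.6 kW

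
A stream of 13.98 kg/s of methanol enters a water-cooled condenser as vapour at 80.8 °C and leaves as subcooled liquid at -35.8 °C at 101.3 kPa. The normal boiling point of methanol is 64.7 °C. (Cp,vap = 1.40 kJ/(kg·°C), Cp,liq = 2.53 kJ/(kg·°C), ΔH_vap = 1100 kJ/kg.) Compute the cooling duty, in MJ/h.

Q_c = 69300 MJ/h

vapour 80.8→64.7 °C: -22.54 kJ/kg
condensation at 64.7 °C: -1100 kJ/kg
liquid 64.7→-35.8 °C: -254.26 kJ/kg
Δh = -22.54 + -1100 + -254.26 = -1376.8 kJ/kg
Q = ṁ·Δh = 13.98 kg/s × -1376.8 kJ/kg = -19248 kJ/s
|Q| = 19248 kW = 69292 MJ/h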